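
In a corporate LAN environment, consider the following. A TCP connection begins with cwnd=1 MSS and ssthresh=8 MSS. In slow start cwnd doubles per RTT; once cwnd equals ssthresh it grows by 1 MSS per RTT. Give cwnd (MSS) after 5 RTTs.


RTT 0: cwnd = 1 MSS (initial)
RTT 1: cwnd = 2 MSS (slow start, doubled)
RTT 2: cwnd = 4 MSS (slow start, doubled)
RTT 3: cwnd = 8 MSS (slow start, doubled)
RTT 4: cwnd = 9 MSS (congestion avoidance, +1)
RTT 5: cwnd = 10 MSS (congestion avoidance, +1)

10


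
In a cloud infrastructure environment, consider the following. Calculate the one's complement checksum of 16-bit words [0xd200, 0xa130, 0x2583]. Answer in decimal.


Given words: [0xd200, 0xa130, 0x2583]
Step 1: Sum all words
Raw sum = 53760 + 41264 + 9603 = 104627
Step 2: Fold carry: (39091 + 1) = 39092
One's complement = ~39092 & 0xFFFF = 26443

26443


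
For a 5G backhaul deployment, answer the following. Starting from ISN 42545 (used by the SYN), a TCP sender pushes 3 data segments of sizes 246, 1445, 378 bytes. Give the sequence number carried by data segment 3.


The SYN occupies sequence number ISN = 42545, so the first data byte is ISN + 1 = 42546.
SEQ of data segment i = (ISN + 1) + sum of payload sizes of segments 1..i-1.
Segment 1: SEQ = 42546, payload = 246 bytes
Segment 2: SEQ = 42792, payload = 1445 bytes
Segment 3: SEQ = 44237, payload = 378 bytes
SEQ of segment 3 = 42546 + 246 + 1445 = 44237

44237


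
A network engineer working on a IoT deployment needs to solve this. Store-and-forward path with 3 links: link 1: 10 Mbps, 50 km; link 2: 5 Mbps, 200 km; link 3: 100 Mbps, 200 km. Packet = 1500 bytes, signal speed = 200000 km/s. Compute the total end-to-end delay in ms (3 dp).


Packet = 1500 bytes = 12000 bits. Store-and-forward: sum (t_trans + t_prop) per link.
Link 1: t_trans = 12000/(10*10^6) s = 1.2000 ms; t_prop = 50/200000 s = 0.2500 ms; subtotal = 1.4500 ms
Link 2: t_trans = 12000/(5*10^6) s = 2.4000 ms; t_prop = 200/200000 s = 1.0000 ms; subtotal = 3.4000 ms
Link 3: t_trans = 12000/(100*10^6) s = 0.1200 ms; t_prop = 200/200000 s = 1.0000 ms; subtotal = 1.1200 ms
End-to-end = 1.4500 + 3.4000 + 1.1200 = 5.9700 ms -> 5.970 ms (3 dp)

5.970


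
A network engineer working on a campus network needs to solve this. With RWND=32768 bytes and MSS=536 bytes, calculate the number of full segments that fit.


Given: RWND = 32768 bytes, MSS = 536 bytes
Full segments = floor(RWND / MSS)
Full segments = floor(32768 / 536)
Full segments = floor(61.1343) = 61

61


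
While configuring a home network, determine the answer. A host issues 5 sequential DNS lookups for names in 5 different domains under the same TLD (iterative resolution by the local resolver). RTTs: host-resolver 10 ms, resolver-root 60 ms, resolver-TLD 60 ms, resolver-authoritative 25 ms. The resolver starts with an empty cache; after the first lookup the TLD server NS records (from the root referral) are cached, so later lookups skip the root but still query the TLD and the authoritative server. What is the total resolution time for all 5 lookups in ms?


Lookup 1 (cold cache): local + root + TLD + auth = 10 + 60 + 60 + 25 = 155 ms
Lookups 2..5 (TLD NS cached -> skip root; new domain -> still ask TLD and auth): local + TLD + auth = 10 + 60 + 25 = 95 ms each
Remaining 4 lookups: 4 * 95 = 380 ms
Total = 155 + 380 = 535 ms

535


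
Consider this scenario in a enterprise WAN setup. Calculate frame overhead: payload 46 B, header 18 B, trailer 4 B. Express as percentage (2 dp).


Given: payload = 46 B, header = 18 B, trailer = 4 B
Overhead bytes = header + trailer = 18 + 4 = 22
Total frame = payload + overhead = 46 + 22 = 68
Overhead % = 22 / 68 * 100 = 32.3529% -> 32.35% (2 dp)

32.35


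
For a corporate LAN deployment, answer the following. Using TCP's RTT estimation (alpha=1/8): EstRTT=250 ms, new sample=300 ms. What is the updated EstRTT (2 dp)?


Given: EstRTT = 250 ms, SampleRTT = 300 ms, alpha = 1/8
New EstRTT = (1 - alpha) * EstRTT + alpha * SampleRTT
(7/8) * 250 = 218.75
(1/8) * 300 = 37.5
New EstRTT = 218.75 + 37.5 = 256.25 ms -> 256.25 ms (2 dp)

256.25


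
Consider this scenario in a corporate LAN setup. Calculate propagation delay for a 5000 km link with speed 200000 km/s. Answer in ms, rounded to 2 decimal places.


Given: distance = 5000 km, speed = 200000 km/s
Delay = distance / speed = 5000 / 200000 seconds
Delay in ms = 5000 * 1000 / 200000
Delay = 25.0000 ms
Rounded to 2 dp = 25.00 ms

25.00


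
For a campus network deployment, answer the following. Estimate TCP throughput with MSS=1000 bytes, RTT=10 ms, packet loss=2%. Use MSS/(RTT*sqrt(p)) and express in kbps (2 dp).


Given: MSS = 1000 bytes, RTT = 10 ms, loss = 2%
RTT in seconds = 10 / 1000 = 0.01
Loss rate = 2% = 0.02
sqrt(loss) = sqrt(0.02) = 0.141421356237
Throughput (bytes/s) = 1000 / (0.01 * 0.141421356237) = 707106.7812
Throughput (kbps) = 707106.7812 * 8 / 1000 = 5656.854249 -> 5656.85 kbps (2 dp)

5656.85


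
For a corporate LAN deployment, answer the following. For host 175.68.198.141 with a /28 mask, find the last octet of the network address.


Given: IP = 175.68.198.141, prefix = /28
Subnet mask = 255.255.255.240
Last octet of IP: 141
Last octet of mask: 240
Network last octet = 141 AND 240 = 128

128


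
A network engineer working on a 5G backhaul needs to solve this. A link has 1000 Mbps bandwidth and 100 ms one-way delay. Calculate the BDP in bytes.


Given: bandwidth = 1000 Mbps, delay = 100 ms
BDP in bits = 1000 * 10^6 * 100 / 1000
BDP in bits = 100000000
BDP in bytes = 100000000 / 8 = 12500000

12500000


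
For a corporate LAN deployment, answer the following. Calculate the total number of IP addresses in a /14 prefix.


Given: CIDR prefix /14
Host bits = 32 - 14 = 18
Total addresses = 2^18 = 262144

262144


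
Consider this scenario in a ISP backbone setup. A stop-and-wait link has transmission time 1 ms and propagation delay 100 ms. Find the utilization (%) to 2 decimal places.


Given: Ttrans = 1 ms, Tprop = 100 ms
RTT = 2 * Tprop = 2 * 100 = 200 ms
U = Ttrans / (Ttrans + RTT)
U = 1 / (1 + 200)
U = 1 / 201 = 0.004975
U% = 0.50%

0.50


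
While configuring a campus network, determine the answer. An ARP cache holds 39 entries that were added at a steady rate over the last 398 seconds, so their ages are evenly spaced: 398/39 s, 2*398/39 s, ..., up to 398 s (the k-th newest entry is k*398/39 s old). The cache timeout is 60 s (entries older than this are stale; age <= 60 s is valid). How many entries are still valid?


Ages are k * 398/39 s for k = 1..39 (spacing = 10.2051 s).
Entry k is valid iff k * 398/39 <= 60 iff k <= 39 * 60 / 398 = 5.8794
n_valid = floor(5.8794) = 5
(n_stale = 39 - 5 = 34)

5


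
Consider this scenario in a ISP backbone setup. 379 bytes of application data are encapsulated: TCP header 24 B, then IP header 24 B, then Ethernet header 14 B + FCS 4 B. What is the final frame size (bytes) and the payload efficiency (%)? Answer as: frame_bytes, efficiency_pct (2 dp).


TCP segment = 379 + 24 = 403 B
IP packet = 403 + 24 = 427 B
Ethernet frame = 427 + 14 + 4 = 445 B
Efficiency = app / frame = 379 / 445 = 0.851685 = 85.1685% -> 85.17% (2 dp)

445, 85.17


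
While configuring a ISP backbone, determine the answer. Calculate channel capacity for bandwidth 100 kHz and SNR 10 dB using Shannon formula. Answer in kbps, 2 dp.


Given: B = 100 kHz, SNR = 10 dB
SNR linear = 10^(10/10) = 10
1 + SNR = 11
log2(11) = 3.4594316186
C = 100 * 1000 * 3.4594316186 = 345943.1619 bps
C = 345.943162 kbps -> 345.94 kbps (2 dp)

345.94


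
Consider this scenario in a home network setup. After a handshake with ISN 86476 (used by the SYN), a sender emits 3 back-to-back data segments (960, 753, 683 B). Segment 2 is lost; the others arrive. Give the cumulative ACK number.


SYN uses sequence number 86476; first data byte = ISN + 1 = 86477.
Segment 1: SEQ = 86477, len = 960 B, covers [86477, 87436]
Segment 2: SEQ = 87437, len = 753 B, covers [87437, 88189] [LOST]
Segment 3: SEQ = 88190, len = 683 B, covers [88190, 88872]
In-order data received: bytes [86477, 87436] (segments 1..1).
Segment 2 missing -> gap begins at byte 87437; later segments buffered out of order.
Cumulative ACK = next expected in-order byte = 86477 + 960 = 87437

87437


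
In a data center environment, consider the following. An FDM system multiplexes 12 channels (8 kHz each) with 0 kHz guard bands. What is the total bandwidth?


Given: 12 channels, 8 kHz each, guard = 0 kHz
Channel bandwidth = 12 * 8 = 96 kHz
Guard bands = 11 gaps * 0 kHz = 0 kHz
Total = 96 + 0 = 96 kHz

96


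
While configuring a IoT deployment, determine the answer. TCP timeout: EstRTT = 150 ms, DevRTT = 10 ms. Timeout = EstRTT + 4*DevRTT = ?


Given: EstRTT = 150 ms, DevRTT = 10 ms
Timeout = EstRTT + 4 * DevRTT
4 * DevRTT = 4 * 10 = 40
Timeout = 150 + 40 = 190 ms

190


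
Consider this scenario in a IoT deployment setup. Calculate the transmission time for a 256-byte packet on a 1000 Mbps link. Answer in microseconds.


Given: packet = 256 bytes, bandwidth = 1000 Mbps
Packet in bits = 256 * 8 = 2048 bits
Bandwidth = 1000 * 10^6 = 1000000000 bps
Time = 2048 / 1000000000 seconds
Time in us = 2048 * 10^6 / 1000000000 = 2.048

2.048


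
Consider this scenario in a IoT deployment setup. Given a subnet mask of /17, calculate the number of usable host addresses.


Given: subnet mask /17
Host bits = 32 - 17 = 15
Total addresses = 2^15 = 32768
Usable hosts = 32768 - 2 (network + broadcast) = 32766

32766


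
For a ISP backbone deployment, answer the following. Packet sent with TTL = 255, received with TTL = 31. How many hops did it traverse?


Given: initial TTL = 255, received TTL = 31
Hops = initial TTL - received TTL
Hops = 255 - 31 = 224

224


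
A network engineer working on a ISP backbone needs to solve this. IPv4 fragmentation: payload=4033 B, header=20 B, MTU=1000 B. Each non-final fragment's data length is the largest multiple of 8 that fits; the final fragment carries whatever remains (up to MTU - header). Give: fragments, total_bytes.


Max data per non-final fragment = floor((MTU - header)/8)*8 = floor((1000 - 20)/8)*8 = floor(980/8)*8 = 976 B
Final fragment needs no 8-byte alignment: it can carry up to MTU - header = 980 B
Non-final fragments needed = ceil((payload - 980) / 976) = ceil(3053/976) = ceil(3.1281) = 4
Number of fragments = 4 + 1 = 5
Fragment sizes (data): 4 * 976 B + 129 B (last, 129 <= 980 OK)
Total bytes sent = payload + n_frags * header = 4033 + 5*20 = 4033 + 100 = 4133 B

5, 4133


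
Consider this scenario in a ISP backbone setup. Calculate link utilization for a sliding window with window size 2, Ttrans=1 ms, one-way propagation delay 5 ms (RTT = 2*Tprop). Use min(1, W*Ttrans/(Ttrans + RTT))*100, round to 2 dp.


Given: W = 2, Ttrans = 1 ms, RTT = 10 ms (= 2 * Tprop, Tprop = 5 ms)
Cycle time = Ttrans + RTT = 1 + 10 = 11 ms (first packet sent until its ACK returns)
W * Ttrans = 2 * 1 = 2 ms of sending per cycle
W * Ttrans / (Ttrans + RTT) = 2 / 11 = 0.181818
U = min(1, 0.181818) = 0.181818
U% = 18.18%

18.18


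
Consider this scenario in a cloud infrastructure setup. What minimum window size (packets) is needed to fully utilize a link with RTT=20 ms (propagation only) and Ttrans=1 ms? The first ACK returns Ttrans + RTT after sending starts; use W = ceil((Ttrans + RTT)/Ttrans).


Given: Ttrans = 1 ms, RTT = 20 ms (= 2 * Tprop, Tprop = 10 ms)
Time until first ACK returns = Ttrans + RTT = 1 + 20 = 21 ms
Need W * Ttrans >= Ttrans + RTT  ->  W >= (Ttrans + RTT) / Ttrans
(Ttrans + RTT) / Ttrans = 21 / 1 = 21
W_min = ceil(21) = 21

21


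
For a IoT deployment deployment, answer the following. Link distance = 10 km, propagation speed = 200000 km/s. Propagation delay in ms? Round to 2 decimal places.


Given: distance = 10 km, speed = 200000 km/s
Delay = distance / speed = 10 / 200000 seconds
Delay in ms = 10 * 1000 / 200000
Delay = 0.0500 ms
Rounded to 2 dp = 0.05 ms

0.05


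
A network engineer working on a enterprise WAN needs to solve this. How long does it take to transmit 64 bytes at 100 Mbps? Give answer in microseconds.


Given: packet = 64 bytes, bandwidth = 100 Mbps
Packet in bits = 64 * 8 = 512 bits
Bandwidth = 100 * 10^6 = 100000000 bps
Time = 512 / 100000000 seconds
Time in us = 512 * 10^6 / 100000000 = 5.12

5.12


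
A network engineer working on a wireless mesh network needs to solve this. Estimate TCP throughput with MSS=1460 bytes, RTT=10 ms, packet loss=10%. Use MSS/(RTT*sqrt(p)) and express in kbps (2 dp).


Given: MSS = 1460 bytes, RTT = 10 ms, loss = 10%
RTT in seconds = 10 / 1000 = 0.01
Loss rate = 10% = 0.1
sqrt(loss) = sqrt(0.1) = 0.316227766017
Throughput (bytes/s) = 1460 / (0.01 * 0.316227766017) = 461692.5384
Throughput (kbps) = 461692.5384 * 8 / 1000 = 3693.540307 -> 3693.54 kbps (2 dp)

3693.54


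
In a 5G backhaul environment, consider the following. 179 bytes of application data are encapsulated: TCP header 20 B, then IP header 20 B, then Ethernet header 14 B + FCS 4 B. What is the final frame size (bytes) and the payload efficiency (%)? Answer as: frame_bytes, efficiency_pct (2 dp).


TCP segment = 179 + 20 = 199 B
IP packet = 199 + 20 = 219 B
Ethernet frame = 219 + 14 + 4 = 237 B
Efficiency = app / frame = 179 / 237 = 0.755274 = 75.5274% -> 75.53% (2 dp)

237, 75.53


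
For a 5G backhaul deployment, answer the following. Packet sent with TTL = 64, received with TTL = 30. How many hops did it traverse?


Given: initial TTL = 64, received TTL = 30
Hops = initial TTL - received TTL
Hops = 64 - 30 = 34

34


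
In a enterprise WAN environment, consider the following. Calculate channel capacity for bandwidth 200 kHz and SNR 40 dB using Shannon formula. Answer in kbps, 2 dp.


Given: B = 200 kHz, SNR = 40 dB
SNR linear = 10^(40/10) = 10000
1 + SNR = 10001
log2(10001) = 13.2878566418
C = 200 * 1000 * 13.2878566418 = 2657571.3284 bps
C = 2657.571328 kbps -> 2657.57 kbps (2 dp)

2657.57


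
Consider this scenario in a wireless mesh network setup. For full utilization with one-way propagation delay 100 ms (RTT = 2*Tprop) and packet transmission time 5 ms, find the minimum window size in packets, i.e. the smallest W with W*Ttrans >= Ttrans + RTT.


Given: Ttrans = 5 ms, RTT = 200 ms (= 2 * Tprop, Tprop = 100 ms)
Time until first ACK returns = Ttrans + RTT = 5 + 200 = 205 ms
Need W * Ttrans >= Ttrans + RTT  ->  W >= (Ttrans + RTT) / Ttrans
(Ttrans + RTT) / Ttrans = 205 / 5 = 41
W_min = ceil(41) = 41

41


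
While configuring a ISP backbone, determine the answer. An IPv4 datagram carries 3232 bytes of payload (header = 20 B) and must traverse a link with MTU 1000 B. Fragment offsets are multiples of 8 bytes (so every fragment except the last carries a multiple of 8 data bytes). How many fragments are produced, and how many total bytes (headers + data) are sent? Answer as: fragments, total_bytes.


Max data per non-final fragment = floor((MTU - header)/8)*8 = floor((1000 - 20)/8)*8 = floor(980/8)*8 = 976 B
Final fragment needs no 8-byte alignment: it can carry up to MTU - header = 980 B
Non-final fragments needed = ceil((payload - 980) / 976) = ceil(2252/976) = ceil(2.3074) = 3
Number of fragments = 3 + 1 = 4
Fragment sizes (data): 3 * 976 B + 304 B (last, 304 <= 980 OK)
Total bytes sent = payload + n_frags * header = 3232 + 4*20 = 3232 + 80 = 3312 B

4, 3312


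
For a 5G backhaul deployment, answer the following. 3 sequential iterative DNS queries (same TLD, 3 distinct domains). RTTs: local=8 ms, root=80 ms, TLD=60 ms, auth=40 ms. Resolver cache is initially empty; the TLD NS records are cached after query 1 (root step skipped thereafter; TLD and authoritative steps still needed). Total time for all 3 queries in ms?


Lookup 1 (cold cache): local + root + TLD + auth = 8 + 80 + 60 + 40 = 188 ms
Lookups 2..3 (TLD NS cached -> skip root; new domain -> still ask TLD and auth): local + TLD + auth = 8 + 60 + 40 = 108 ms each
Remaining 2 lookups: 2 * 108 = 216 ms
Total = 188 + 216 = 404 ms

404


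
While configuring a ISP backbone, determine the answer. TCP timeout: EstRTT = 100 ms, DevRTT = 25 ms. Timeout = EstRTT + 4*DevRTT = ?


Given: EstRTT = 100 ms, DevRTT = 25 ms
Timeout = EstRTT + 4 * DevRTT
4 * DevRTT = 4 * 25 = 100
Timeout = 100 + 100 = 200 ms

200


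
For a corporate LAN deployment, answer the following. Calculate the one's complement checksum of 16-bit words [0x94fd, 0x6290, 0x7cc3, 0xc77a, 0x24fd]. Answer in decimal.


Given words: [0x94fd, 0x6290, 0x7cc3, 0xc77a, 0x24fd]
Step 1: Sum all words
Raw sum = 38141 + 25232 + 31939 + 51066 + 9469 = 155847
Step 2: Fold carry: (24775 + 2) = 24777
One's complement = ~24777 & 0xFFFF = 40758

40758


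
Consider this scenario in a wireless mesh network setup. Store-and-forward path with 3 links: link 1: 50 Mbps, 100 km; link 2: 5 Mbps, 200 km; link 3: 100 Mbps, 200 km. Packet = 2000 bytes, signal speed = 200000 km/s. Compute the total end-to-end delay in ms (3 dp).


Packet = 2000 bytes = 16000 bits. Store-and-forward: sum (t_trans + t_prop) per link.
Link 1: t_trans = 16000/(50*10^6) s = 0.3200 ms; t_prop = 100/200000 s = 0.5000 ms; subtotal = 0.8200 ms
Link 2: t_trans = 16000/(5*10^6) s = 3.2000 ms; t_prop = 200/200000 s = 1.0000 ms; subtotal = 4.2000 ms
Link 3: t_trans = 16000/(100*10^6) s = 0.1600 ms; t_prop = 200/200000 s = 1.0000 ms; subtotal = 1.1600 ms
End-to-end = 0.8200 + 4.2000 + 1.1600 = 6.1800 ms -> 6.180 ms (3 dp)

6.180


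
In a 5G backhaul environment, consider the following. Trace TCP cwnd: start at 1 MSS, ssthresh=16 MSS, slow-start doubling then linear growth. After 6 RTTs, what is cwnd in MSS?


RTT 0: cwnd = 1 MSS (initial)
RTT 1: cwnd = 2 MSS (slow start, doubled)
RTT 2: cwnd = 4 MSS (slow start, doubled)
RTT 3: cwnd = 8 MSS (slow start, doubled)
RTT 4: cwnd = 16 MSS (slow start, doubled)
RTT 5: cwnd = 17 MSS (congestion avoidance, +1)
RTT 6: cwnd = 18 MSS (congestion avoidance, +1)

18


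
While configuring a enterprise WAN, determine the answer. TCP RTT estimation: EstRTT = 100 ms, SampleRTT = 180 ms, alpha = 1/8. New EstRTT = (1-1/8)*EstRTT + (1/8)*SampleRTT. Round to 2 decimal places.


Given: EstRTT = 100 ms, SampleRTT = 180 ms, alpha = 1/8
New EstRTT = (1 - alpha) * EstRTT + alpha * SampleRTT
(7/8) * 100 = 87.5
(1/8) * 180 = 22.5
New EstRTT = 87.5 + 22.5 = 110 ms -> 110.00 ms (2 dp)

110.00


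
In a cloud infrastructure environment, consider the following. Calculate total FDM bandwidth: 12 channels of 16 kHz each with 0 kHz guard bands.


Given: 12 channels, 16 kHz each, guard = 0 kHz
Channel bandwidth = 12 * 16 = 192 kHz
Guard bands = 11 gaps * 0 kHz = 0 kHz
Total = 192 + 0 = 192 kHz

192


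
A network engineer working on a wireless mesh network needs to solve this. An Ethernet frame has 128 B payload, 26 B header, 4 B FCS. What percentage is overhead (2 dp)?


Given: payload = 128 B, header = 26 B, trailer = 4 B
Overhead bytes = header + trailer = 26 + 4 = 30
Total frame = payload + overhead = 128 + 30 = 158
Overhead % = 30 / 158 * 100 = 18.9873% -> 18.99% (2 dp)

18.99


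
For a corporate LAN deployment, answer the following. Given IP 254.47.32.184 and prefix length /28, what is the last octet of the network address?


Given: IP = 254.47.32.184, prefix = /28
Subnet mask = 255.255.255.240
Last octet of IP: 184
Last octet of mask: 240
Network last octet = 184 AND 240 = 176

176


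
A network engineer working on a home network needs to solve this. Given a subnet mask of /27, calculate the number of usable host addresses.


Given: subnet mask /27
Host bits = 32 - 27 = 5
Total addresses = 2^5 = 32
Usable hosts = 32 - 2 (network + broadcast) = 30

30


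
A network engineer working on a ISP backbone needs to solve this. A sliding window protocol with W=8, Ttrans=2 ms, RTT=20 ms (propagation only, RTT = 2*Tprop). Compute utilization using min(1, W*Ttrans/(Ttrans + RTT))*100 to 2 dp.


Given: W = 8, Ttrans = 2 ms, RTT = 20 ms (= 2 * Tprop, Tprop = 10 ms)
Cycle time = Ttrans + RTT = 2 + 20 = 22 ms (first packet sent until its ACK returns)
W * Ttrans = 8 * 2 = 16 ms of sending per cycle
W * Ttrans / (Ttrans + RTT) = 16 / 22 = 0.727273
U = min(1, 0.727273) = 0.727273
U% = 72.73%

72.73


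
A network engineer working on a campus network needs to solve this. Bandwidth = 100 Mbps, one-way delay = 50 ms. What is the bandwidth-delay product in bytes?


Given: bandwidth = 100 Mbps, delay = 50 ms
BDP in bits = 100 * 10^6 * 50 / 1000
BDP in bits = 5000000
BDP in bytes = 5000000 / 8 = 625000

625000


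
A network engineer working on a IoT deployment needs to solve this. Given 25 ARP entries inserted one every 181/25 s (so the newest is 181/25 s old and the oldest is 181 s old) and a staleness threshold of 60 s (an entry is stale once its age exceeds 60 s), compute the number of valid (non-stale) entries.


Ages are k * 181/25 s for k = 1..25 (spacing = 7.2400 s).
Entry k is valid iff k * 181/25 <= 60 iff k <= 25 * 60 / 181 = 8.2873
n_valid = floor(8.2873) = 8
(n_stale = 25 - 8 = 17)

8


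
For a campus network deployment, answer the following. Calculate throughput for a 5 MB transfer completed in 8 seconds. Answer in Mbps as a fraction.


Given: file = 5 MB, time = 8 s
File in Mb = 5 * 8 = 40 Mb
Throughput = 40 / 8 Mbps
Throughput = 5 Mbps

5


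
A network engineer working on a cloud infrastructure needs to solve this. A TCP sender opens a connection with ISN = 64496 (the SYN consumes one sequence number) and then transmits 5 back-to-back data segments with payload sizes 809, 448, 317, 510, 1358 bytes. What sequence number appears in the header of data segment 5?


The SYN occupies sequence number ISN = 64496, so the first data byte is ISN + 1 = 64497.
SEQ of data segment i = (ISN + 1) + sum of payload sizes of segments 1..i-1.
Segment 1: SEQ = 64497, payload = 809 bytes
Segment 2: SEQ = 65306, payload = 448 bytes
Segment 3: SEQ = 65754, payload = 317 bytes
Segment 4: SEQ = 66071, payload = 510 bytes
Segment 5: SEQ = 66581, payload = 1358 bytes
SEQ of segment 5 = 64497 + 809 + 448 + 317 + 510 = 66581

66581


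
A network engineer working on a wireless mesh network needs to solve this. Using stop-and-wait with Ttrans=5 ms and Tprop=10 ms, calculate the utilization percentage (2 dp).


Given: Ttrans = 5 ms, Tprop = 10 ms
RTT = 2 * Tprop = 2 * 10 = 20 ms
U = Ttrans / (Ttrans + RTT)
U = 5 / (5 + 20)
U = 5 / 25 = 0.2
U% = 20.00%

20.00


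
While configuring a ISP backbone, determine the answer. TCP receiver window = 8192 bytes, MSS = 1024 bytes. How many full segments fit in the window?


Given: RWND = 8192 bytes, MSS = 1024 bytes
Full segments = floor(RWND / MSS)
Full segments = floor(8192 / 1024)
Full segments = floor(8.0) = 8

8


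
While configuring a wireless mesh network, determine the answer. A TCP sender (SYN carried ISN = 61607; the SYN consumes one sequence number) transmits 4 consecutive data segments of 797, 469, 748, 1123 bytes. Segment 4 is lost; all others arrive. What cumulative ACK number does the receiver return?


SYN uses sequence number 61607; first data byte = ISN + 1 = 61608.
Segment 1: SEQ = 61608, len = 797 B, covers [61608, 62404]
Segment 2: SEQ = 62405, len = 469 B, covers [62405, 62873]
Segment 3: SEQ = 62874, len = 748 B, covers [62874, 63621]
Segment 4: SEQ = 63622, len = 1123 B, covers [63622, 64744] [LOST]
In-order data received: bytes [61608, 63621] (segments 1..3).
Segment 4 missing -> gap begins at byte 63622.
Cumulative ACK = next expected in-order byte = 61608 + 797 + 469 + 748 = 63622

63622


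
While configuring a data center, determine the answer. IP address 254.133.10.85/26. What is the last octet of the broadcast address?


Given: IP = 254.133.10.85, prefix = /26
Host bits = 32 - 26 = 6
Network last octet = 85 AND mask = 64
Host part size = 2^6 - 1 = 63
Broadcast last octet = 64 OR 63 = 127

127


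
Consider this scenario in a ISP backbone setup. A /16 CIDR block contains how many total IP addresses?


Given: CIDR prefix /16
Host bits = 32 - 16 = 16
Total addresses = 2^16 = 65536

65536


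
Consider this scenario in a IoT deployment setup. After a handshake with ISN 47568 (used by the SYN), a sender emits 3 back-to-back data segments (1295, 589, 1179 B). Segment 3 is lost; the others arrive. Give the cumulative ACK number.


SYN uses sequence number 47568; first data byte = ISN + 1 = 47569.
Segment 1: SEQ = 47569, len = 1295 B, covers [47569, 48863]
Segment 2: SEQ = 48864, len = 589 B, covers [48864, 49452]
Segment 3: SEQ = 49453, len = 1179 B, covers [49453, 50631] [LOST]
In-order data received: bytes [47569, 49452] (segments 1..2).
Segment 3 missing -> gap begins at byte 49453.
Cumulative ACK = next expected in-order byte = 47569 + 1295 + 589 = 49453

49453


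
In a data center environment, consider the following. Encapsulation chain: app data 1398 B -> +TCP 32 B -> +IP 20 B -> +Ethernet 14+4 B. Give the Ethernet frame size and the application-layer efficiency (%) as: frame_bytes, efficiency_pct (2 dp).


TCP segment = 1398 + 32 = 1430 B
IP packet = 1430 + 20 = 1450 B
Ethernet frame = 1450 + 14 + 4 = 1468 B
Efficiency = app / frame = 1398 / 1468 = 0.952316 = 95.2316% -> 95.23% (2 dp)

1468, 95.23


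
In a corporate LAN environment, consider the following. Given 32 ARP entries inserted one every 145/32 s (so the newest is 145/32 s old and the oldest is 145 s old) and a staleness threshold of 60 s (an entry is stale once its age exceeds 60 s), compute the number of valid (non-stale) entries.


Ages are k * 145/32 s for k = 1..32 (spacing = 4.5312 s).
Entry k is valid iff k * 145/32 <= 60 iff k <= 32 * 60 / 145 = 13.2414
n_valid = floor(13.2414) = 13
(n_stale = 32 - 13 = 19)

13


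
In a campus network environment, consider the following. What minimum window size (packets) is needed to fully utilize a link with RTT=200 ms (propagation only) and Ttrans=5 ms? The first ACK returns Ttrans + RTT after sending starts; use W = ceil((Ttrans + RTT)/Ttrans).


Given: Ttrans = 5 ms, RTT = 200 ms (= 2 * Tprop, Tprop = 100 ms)
Time until first ACK returns = Ttrans + RTT = 5 + 200 = 205 ms
Need W * Ttrans >= Ttrans + RTT  ->  W >= (Ttrans + RTT) / Ttrans
(Ttrans + RTT) / Ttrans = 205 / 5 = 41
W_min = ceil(41) = 41

41


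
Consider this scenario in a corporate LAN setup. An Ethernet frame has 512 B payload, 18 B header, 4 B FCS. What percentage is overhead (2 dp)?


Given: payload = 512 B, header = 18 B, trailer = 4 B
Overhead bytes = header + trailer = 18 + 4 = 22
Total frame = payload + overhead = 512 + 22 = 534
Overhead % = 22 / 534 * 100 = 4.1199% -> 4.12% (2 dp)

4.12


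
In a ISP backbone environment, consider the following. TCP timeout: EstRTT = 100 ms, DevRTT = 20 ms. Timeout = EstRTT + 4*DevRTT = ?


Given: EstRTT = 100 ms, DevRTT = 20 ms
Timeout = EstRTT + 4 * DevRTT
4 * DevRTT = 4 * 20 = 80
Timeout = 100 + 80 = 180 ms

180


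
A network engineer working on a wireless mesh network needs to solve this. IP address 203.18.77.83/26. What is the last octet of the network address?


Given: IP = 203.18.77.83, prefix = /26
Subnet mask = 255.255.255.192
Last octet of IP: 83
Last octet of mask: 192
Network last octet = 83 AND 192 = 64

64


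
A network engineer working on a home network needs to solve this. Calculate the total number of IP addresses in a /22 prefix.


Given: CIDR prefix /22
Host bits = 32 - 22 = 10
Total addresses = 2^10 = 1024

1024


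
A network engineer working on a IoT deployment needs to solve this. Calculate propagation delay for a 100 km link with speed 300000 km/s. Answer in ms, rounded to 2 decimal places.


Given: distance = 100 km, speed = 300000 km/s
Delay = distance / speed = 100 / 300000 seconds
Delay in ms = 100 * 1000 / 300000
Delay = 0.3333 ms
Rounded to 2 dp = 0.33 ms

0.33


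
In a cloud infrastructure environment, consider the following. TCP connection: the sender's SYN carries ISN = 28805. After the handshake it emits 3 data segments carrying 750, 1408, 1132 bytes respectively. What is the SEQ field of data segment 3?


The SYN occupies sequence number ISN = 28805, so the first data byte is ISN + 1 = 28806.
SEQ of data segment i = (ISN + 1) + sum of payload sizes of segments 1..i-1.
Segment 1: SEQ = 28806, payload = 750 bytes
Segment 2: SEQ = 29556, payload = 1408 bytes
Segment 3: SEQ = 30964, payload = 1132 bytes
SEQ of segment 3 = 28806 + 750 + 1408 = 30964

30964


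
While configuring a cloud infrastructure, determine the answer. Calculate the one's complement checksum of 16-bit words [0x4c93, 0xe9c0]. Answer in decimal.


Given words: [0x4c93, 0xe9c0]
Step 1: Sum all words
Raw sum = 19603 + 59840 = 79443
Step 2: Fold carry: (13907 + 1) = 13908
One's complement = ~13908 & 0xFFFF = 51627

51627


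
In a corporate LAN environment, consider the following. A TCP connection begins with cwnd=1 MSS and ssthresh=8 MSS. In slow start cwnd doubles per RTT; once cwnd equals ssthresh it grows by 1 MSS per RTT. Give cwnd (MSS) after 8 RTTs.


RTT 0: cwnd = 1 MSS (initial)
RTT 1: cwnd = 2 MSS (slow start, doubled)
RTT 2: cwnd = 4 MSS (slow start, doubled)
RTT 3: cwnd = 8 MSS (slow start, doubled)
RTT 4: cwnd = 9 MSS (congestion avoidance, +1)
RTT 5: cwnd = 10 MSS (congestion avoidance, +1)
RTT 6: cwnd = 11 MSS (congestion avoidance, +1)
RTT 7: cwnd = 12 MSS (congestion avoidance, +1)
RTT 8: cwnd = 13 MSS (congestion avoidance, +1)

13


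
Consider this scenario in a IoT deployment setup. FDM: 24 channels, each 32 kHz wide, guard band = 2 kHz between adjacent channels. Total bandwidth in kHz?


Given: 24 channels, 32 kHz each, guard = 2 kHz
Channel bandwidth = 24 * 32 = 768 kHz
Guard bands = 23 gaps * 2 kHz = 46 kHz
Total = 768 + 46 = 814 kHz

814


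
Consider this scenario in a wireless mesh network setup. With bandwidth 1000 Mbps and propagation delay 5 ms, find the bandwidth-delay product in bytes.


Given: bandwidth = 1000 Mbps, delay = 5 ms
BDP in bits = 1000 * 10^6 * 5 / 1000
BDP in bits = 5000000
BDP in bytes = 5000000 / 8 = 625000

625000


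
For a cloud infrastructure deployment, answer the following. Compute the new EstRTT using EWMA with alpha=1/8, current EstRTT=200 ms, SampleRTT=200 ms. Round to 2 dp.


Given: EstRTT = 200 ms, SampleRTT = 200 ms, alpha = 1/8
New EstRTT = (1 - alpha) * EstRTT + alpha * SampleRTT
(7/8) * 200 = 175
(1/8) * 200 = 25
New EstRTT = 175 + 25 = 200 ms -> 200.00 ms (2 dp)

200.00


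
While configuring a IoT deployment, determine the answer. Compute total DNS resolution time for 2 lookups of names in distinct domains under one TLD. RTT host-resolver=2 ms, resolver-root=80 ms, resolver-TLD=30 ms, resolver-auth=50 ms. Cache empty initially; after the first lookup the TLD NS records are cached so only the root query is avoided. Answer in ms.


Lookup 1 (cold cache): local + root + TLD + auth = 2 + 80 + 30 + 50 = 162 ms
Lookups 2..2 (TLD NS cached -> skip root; new domain -> still ask TLD and auth): local + TLD + auth = 2 + 30 + 50 = 82 ms each
Remaining 1 lookups: 1 * 82 = 82 ms
Total = 162 + 82 = 244 ms

244


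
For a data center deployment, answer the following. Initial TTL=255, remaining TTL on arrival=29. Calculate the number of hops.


Given: initial TTL = 255, received TTL = 29
Hops = initial TTL - received TTL
Hops = 255 - 29 = 226

226


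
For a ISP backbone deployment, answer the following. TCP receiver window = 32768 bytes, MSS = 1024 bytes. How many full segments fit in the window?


Given: RWND = 32768 bytes, MSS = 1024 bytes
Full segments = floor(RWND / MSS)
Full segments = floor(32768 / 1024)
Full segments = floor(32.0) = 32

32


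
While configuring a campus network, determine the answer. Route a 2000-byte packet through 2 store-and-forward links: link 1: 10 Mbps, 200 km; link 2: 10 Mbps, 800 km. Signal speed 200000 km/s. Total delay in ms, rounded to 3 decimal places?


Packet = 2000 bytes = 16000 bits. Store-and-forward: sum (t_trans + t_prop) per link.
Link 1: t_trans = 16000/(10*10^6) s = 1.6000 ms; t_prop = 200/200000 s = 1.0000 ms; subtotal = 2.6000 ms
Link 2: t_trans = 16000/(10*10^6) s = 1.6000 ms; t_prop = 800/200000 s = 4.0000 ms; subtotal = 5.6000 ms
End-to-end = 2.6000 + 5.6000 = 8.2000 ms -> 8.200 ms (3 dp)

8.200


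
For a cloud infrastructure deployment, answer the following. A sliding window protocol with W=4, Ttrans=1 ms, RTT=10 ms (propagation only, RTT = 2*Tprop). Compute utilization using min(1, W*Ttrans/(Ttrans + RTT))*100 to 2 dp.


Given: W = 4, Ttrans = 1 ms, RTT = 10 ms (= 2 * Tprop, Tprop = 5 ms)
Cycle time = Ttrans + RTT = 1 + 10 = 11 ms (first packet sent until its ACK returns)
W * Ttrans = 4 * 1 = 4 ms of sending per cycle
W * Ttrans / (Ttrans + RTT) = 4 / 11 = 0.363636
U = min(1, 0.363636) = 0.363636
U% = 36.36%

36.36


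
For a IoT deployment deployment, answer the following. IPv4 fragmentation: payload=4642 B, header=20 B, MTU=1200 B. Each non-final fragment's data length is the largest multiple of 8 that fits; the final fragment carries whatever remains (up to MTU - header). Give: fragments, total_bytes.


Max data per non-final fragment = floor((MTU - header)/8)*8 = floor((1200 - 20)/8)*8 = floor(1180/8)*8 = 1176 B
Final fragment needs no 8-byte alignment: it can carry up to MTU - header = 1180 B
Non-final fragments needed = ceil((payload - 1180) / 1176) = ceil(3462/1176) = ceil(2.9439) = 3
Number of fragments = 3 + 1 = 4
Fragment sizes (data): 3 * 1176 B + 1114 B (last, 1114 <= 1180 OK)
Total bytes sent = payload + n_frags * header = 4642 + 4*20 = 4642 + 80 = 4722 B

4, 4722


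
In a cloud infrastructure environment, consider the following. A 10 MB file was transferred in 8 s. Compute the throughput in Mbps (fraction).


Given: file = 10 MB, time = 8 s
File in Mb = 10 * 8 = 80 Mb
Throughput = 80 / 8 Mbps
Throughput = 10 Mbps

10


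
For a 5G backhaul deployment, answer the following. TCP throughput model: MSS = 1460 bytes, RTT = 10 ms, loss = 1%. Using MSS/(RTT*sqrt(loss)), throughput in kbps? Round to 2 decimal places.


Given: MSS = 1460 bytes, RTT = 10 ms, loss = 1%
RTT in seconds = 10 / 1000 = 0.01
Loss rate = 1% = 0.01
sqrt(loss) = sqrt(0.01) = 0.1
Throughput (bytes/s) = 1460 / (0.01 * 0.1) = 1460000.0000
Throughput (kbps) = 1460000.0000 * 8 / 1000 = 11680.000000 -> 11680.00 kbps (2 dp)

11680.00


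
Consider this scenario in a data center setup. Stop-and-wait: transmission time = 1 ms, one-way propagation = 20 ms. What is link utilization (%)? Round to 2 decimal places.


Given: Ttrans = 1 ms, Tprop = 20 ms
RTT = 2 * Tprop = 2 * 20 = 40 ms
U = Ttrans / (Ttrans + RTT)
U = 1 / (1 + 40)
U = 1 / 41 = 0.02439
U% = 2.44%

2.44


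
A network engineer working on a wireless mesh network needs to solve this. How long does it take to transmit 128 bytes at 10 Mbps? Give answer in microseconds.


Given: packet = 128 bytes, bandwidth = 10 Mbps
Packet in bits = 128 * 8 = 1024 bits
Bandwidth = 10 * 10^6 = 10000000 bps
Time = 1024 / 10000000 seconds
Time in us = 1024 * 10^6 / 10000000 = 102.4

102.4


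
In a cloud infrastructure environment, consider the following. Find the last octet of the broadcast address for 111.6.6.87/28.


Given: IP = 111.6.6.87, prefix = /28
Host bits = 32 - 28 = 4
Network last octet = 87 AND mask = 80
Host part size = 2^4 - 1 = 15
Broadcast last octet = 80 OR 15 = 95

95


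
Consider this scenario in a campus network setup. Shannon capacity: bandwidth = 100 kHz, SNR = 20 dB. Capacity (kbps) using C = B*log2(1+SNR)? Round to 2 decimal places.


Given: B = 100 kHz, SNR = 20 dB
SNR linear = 10^(20/10) = 100
1 + SNR = 101
log2(101) = 6.6582114828
C = 100 * 1000 * 6.6582114828 = 665821.1483 bps
C = 665.821148 kbps -> 665.82 kbps (2 dp)

665.82


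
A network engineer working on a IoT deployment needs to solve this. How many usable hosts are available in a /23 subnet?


Given: subnet mask /23
Host bits = 32 - 23 = 9
Total addresses = 2^9 = 512
Usable hosts = 512 - 2 (network + broadcast) = 510

510


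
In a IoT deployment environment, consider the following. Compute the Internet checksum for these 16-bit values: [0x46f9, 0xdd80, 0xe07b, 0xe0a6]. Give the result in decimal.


Given words: [0x46f9, 0xdd80, 0xe07b, 0xe0a6]
Step 1: Sum all words
Raw sum = 18169 + 56704 + 57467 + 57510 = 189850
Step 2: Fold carry: (58778 + 2) = 58780
One's complement = ~58780 & 0xFFFF = 6755

6755


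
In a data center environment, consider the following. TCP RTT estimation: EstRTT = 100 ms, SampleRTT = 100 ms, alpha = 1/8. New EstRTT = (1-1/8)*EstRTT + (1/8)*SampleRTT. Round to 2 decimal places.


Given: EstRTT = 100 ms, SampleRTT = 100 ms, alpha = 1/8
New EstRTT = (1 - alpha) * EstRTT + alpha * SampleRTT
(7/8) * 100 = 87.5
(1/8) * 100 = 12.5
New EstRTT = 87.5 + 12.5 = 100 ms -> 100.00 ms (2 dp)

100.00


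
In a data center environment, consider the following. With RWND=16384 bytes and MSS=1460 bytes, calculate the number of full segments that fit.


Given: RWND = 16384 bytes, MSS = 1460 bytes
Full segments = floor(RWND / MSS)
Full segments = floor(16384 / 1460)
Full segments = floor(11.2219) = 11

11


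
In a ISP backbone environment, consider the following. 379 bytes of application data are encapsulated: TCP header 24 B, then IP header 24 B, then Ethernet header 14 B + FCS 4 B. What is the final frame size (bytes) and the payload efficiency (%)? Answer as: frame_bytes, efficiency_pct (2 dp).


TCP segment = 379 + 24 = 403 B
IP packet = 403 + 24 = 427 B
Ethernet frame = 427 + 14 + 4 = 445 B
Efficiency = app / frame = 379 / 445 = 0.851685 = 85.1685% -> 85.17% (2 dp)

445, 85.17


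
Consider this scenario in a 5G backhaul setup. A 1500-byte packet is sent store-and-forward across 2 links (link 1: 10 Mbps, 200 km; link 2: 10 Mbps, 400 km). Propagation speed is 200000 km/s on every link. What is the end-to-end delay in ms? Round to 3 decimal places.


Packet = 1500 bytes = 12000 bits. Store-and-forward: sum (t_trans + t_prop) per link.
Link 1: t_trans = 12000/(10*10^6) s = 1.2000 ms; t_prop = 200/200000 s = 1.0000 ms; subtotal = 2.2000 ms
Link 2: t_trans = 12000/(10*10^6) s = 1.2000 ms; t_prop = 400/200000 s = 2.0000 ms; subtotal = 3.2000 ms
End-to-end = 2.2000 + 3.2000 = 5.4000 ms -> 5.400 ms (3 dp)

5.400


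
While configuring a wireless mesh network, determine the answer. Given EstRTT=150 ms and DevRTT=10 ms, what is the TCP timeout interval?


Given: EstRTT = 150 ms, DevRTT = 10 ms
Timeout = EstRTT + 4 * DevRTT
4 * DevRTT = 4 * 10 = 40
Timeout = 150 + 40 = 190 ms

190


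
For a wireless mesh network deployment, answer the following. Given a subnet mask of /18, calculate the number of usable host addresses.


Given: subnet mask /18
Host bits = 32 - 18 = 14
Total addresses = 2^14 = 16384
Usable hosts = 16384 - 2 (network + broadcast) = 16382

16382


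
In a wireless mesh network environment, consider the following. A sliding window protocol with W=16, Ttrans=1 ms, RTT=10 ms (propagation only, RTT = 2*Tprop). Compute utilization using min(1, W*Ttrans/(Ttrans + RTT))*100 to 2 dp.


Given: W = 16, Ttrans = 1 ms, RTT = 10 ms (= 2 * Tprop, Tprop = 5 ms)
Cycle time = Ttrans + RTT = 1 + 10 = 11 ms (first packet sent until its ACK returns)
W * Ttrans = 16 * 1 = 16 ms of sending per cycle
W * Ttrans / (Ttrans + RTT) = 16 / 11 = 1.454545
U = min(1, 1.454545) = 1.000000
U% = 100.00%

100.00


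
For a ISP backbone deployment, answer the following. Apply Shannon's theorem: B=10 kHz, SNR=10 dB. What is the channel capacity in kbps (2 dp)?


Given: B = 10 kHz, SNR = 10 dB
SNR linear = 10^(10/10) = 10
1 + SNR = 11
log2(11) = 3.4594316186
C = 10 * 1000 * 3.4594316186 = 34594.3162 bps
C = 34.594316 kbps -> 34.59 kbps (2 dp)

34.59


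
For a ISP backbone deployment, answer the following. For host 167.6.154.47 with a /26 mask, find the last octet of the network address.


Given: IP = 167.6.154.47, prefix = /26
Subnet mask = 255.255.255.192
Last octet of IP: 47
Last octet of mask: 192
Network last octet = 47 AND 192 = 0

0


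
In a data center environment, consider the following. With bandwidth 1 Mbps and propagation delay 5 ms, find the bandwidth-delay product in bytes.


Given: bandwidth = 1 Mbps, delay = 5 ms
BDP in bits = 1 * 10^6 * 5 / 1000
BDP in bits = 5000
BDP in bytes = 5000 / 8 = 625

625
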